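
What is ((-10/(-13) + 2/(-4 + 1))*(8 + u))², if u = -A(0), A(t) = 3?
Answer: 400/1521 ≈ 0.26298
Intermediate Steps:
u = -3 (u = -1*3 = -3)
((-10/(-13) + 2/(-4 + 1))*(8 + u))² = ((-10/(-13) + 2/(-4 + 1))*(8 - 3))² = ((-10*(-1/13) + 2/(-3))*5)² = ((10/13 + 2*(-⅓))*5)² = ((10/13 - ⅔)*5)² = ((4/39)*5)² = (20/39)² = 400/1521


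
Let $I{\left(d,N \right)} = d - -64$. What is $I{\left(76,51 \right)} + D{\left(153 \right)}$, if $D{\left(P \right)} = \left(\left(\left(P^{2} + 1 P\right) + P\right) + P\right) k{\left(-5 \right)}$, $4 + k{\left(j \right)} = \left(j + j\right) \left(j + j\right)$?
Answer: $2291468$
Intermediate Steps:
$k{\left(j \right)} = -4 + 4 j^{2}$ ($k{\left(j \right)} = -4 + \left(j + j\right) \left(j + j\right) = -4 + 2 j 2 j = -4 + 4 j^{2}$)
$D{\left(P \right)} = 96 P^{2} + 288 P$ ($D{\left(P \right)} = \left(\left(\left(P^{2} + 1 P\right) + P\right) + P\right) \left(-4 + 4 \left(-5\right)^{2}\right) = \left(\left(\left(P^{2} + P\right) + P\right) + P\right) \left(-4 + 4 \cdot 25\right) = \left(\left(\left(P + P^{2}\right) + P\right) + P\right) \left(-4 + 100\right) = \left(\left(P^{2} + 2 P\right) + P\right) 96 = \left(P^{2} + 3 P\right) 96 = 96 P^{2} + 288 P$)
$I{\left(d,N \right)} = 64 + d$ ($I{\left(d,N \right)} = d + 64 = 64 + d$)
$I{\left(76,51 \right)} + D{\left(153 \right)} = \left(64 + 76\right) + 96 \cdot 153 \left(3 + 153\right) = 140 + 96 \cdot 153 \cdot 156 = 140 + 2291328 = 2291468$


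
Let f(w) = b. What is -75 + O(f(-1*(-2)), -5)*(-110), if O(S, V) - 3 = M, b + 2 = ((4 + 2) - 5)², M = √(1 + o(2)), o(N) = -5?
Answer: -405 - 220*I ≈ -405.0 - 220.0*I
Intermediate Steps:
M = 2*I (M = √(1 - 5) = √(-4) = 2*I ≈ 2.0*I)
b = -1 (b = -2 + ((4 + 2) - 5)² = -2 + (6 - 5)² = -2 + 1² = -2 + 1 = -1)
f(w) = -1
O(S, V) = 3 + 2*I
-75 + O(f(-1*(-2)), -5)*(-110) = -75 + (3 + 2*I)*(-110) = -75 + (-330 - 220*I) = -405 - 220*I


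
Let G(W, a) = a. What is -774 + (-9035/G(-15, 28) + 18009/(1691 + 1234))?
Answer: -9923747/9100 ≈ -1090.5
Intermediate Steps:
-774 + (-9035/G(-15, 28) + 18009/(1691 + 1234)) = -774 + (-9035/28 + 18009/(1691 + 1234)) = -774 + (-9035*1/28 + 18009/2925) = -774 + (-9035/28 + 18009*(1/2925)) = -774 + (-9035/28 + 2001/325) = -774 - 2880347/9100 = -9923747/9100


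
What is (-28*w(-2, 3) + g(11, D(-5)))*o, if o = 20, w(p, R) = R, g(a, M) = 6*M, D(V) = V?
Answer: -2280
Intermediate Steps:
(-28*w(-2, 3) + g(11, D(-5)))*o = (-28*3 + 6*(-5))*20 = (-84 - 30)*20 = -114*20 = -2280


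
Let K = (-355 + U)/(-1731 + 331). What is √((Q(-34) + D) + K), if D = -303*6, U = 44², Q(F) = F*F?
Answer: I*√12997334/140 ≈ 25.751*I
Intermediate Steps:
Q(F) = F²
U = 1936
D = -1818
K = -1581/1400 (K = (-355 + 1936)/(-1731 + 331) = 1581/(-1400) = 1581*(-1/1400) = -1581/1400 ≈ -1.1293)
√((Q(-34) + D) + K) = √(((-34)² - 1818) - 1581/1400) = √((1156 - 1818) - 1581/1400) = √(-662 - 1581/1400) = √(-928381/1400) = I*√12997334/140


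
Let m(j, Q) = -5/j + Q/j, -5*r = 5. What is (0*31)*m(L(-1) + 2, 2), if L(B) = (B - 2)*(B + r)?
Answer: 0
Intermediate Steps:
r = -1 (r = -⅕*5 = -1)
L(B) = (-1 + B)*(-2 + B) (L(B) = (B - 2)*(B - 1) = (-2 + B)*(-1 + B) = (-1 + B)*(-2 + B))
(0*31)*m(L(-1) + 2, 2) = (0*31)*((-5 + 2)/((2 + (-1)² - 3*(-1)) + 2)) = 0*(-3/((2 + 1 + 3) + 2)) = 0*(-3/(6 + 2)) = 0*(-3/8) = 0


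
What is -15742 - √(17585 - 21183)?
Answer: -15742 - I*√3598 ≈ -15742.0 - 59.983*I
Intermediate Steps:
-15742 - √(17585 - 21183) = -15742 - √(-3598) = -15742 - I*√3598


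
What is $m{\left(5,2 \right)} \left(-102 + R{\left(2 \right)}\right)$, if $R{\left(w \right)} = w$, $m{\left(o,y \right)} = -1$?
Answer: $100$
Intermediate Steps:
$m{\left(5,2 \right)} \left(-102 + R{\left(2 \right)}\right) = - (-102 + 2) = \left(-1\right) \left(-100\right) = 100$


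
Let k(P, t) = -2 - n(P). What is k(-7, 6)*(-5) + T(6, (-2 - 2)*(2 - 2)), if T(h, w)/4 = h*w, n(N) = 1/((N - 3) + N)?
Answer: 165/17 ≈ 9.7059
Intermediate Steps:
n(N) = 1/(-3 + 2*N) (n(N) = 1/((-3 + N) + N) = 1/(-3 + 2*N))
k(P, t) = -2 - 1/(-3 + 2*P)
T(h, w) = 4*h*w (T(h, w) = 4*(h*w) = 4*h*w)
k(-7, 6)*(-5) + T(6, (-2 - 2)*(2 - 2)) = ((5 - 4*(-7))/(-3 + 2*(-7)))*(-5) + 4*6*((-2 - 2)*(2 - 2)) = ((5 + 28)/(-3 - 14))*(-5) + 4*6*(-4*0) = (33/(-17))*(-5) + 4*6*0 = -1/17*33*(-5) + 0 = -33/17*(-5) + 0 = 165/17 + 0 = 165/17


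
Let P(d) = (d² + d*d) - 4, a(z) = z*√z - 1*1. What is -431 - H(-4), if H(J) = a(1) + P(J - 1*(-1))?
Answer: -445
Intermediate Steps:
a(z) = -1 + z^(3/2) (a(z) = z^(3/2) - 1 = -1 + z^(3/2))
P(d) = -4 + 2*d² (P(d) = (d² + d²) - 4 = 2*d² - 4 = -4 + 2*d²)
H(J) = -4 + 2*(1 + J)² (H(J) = (-1 + 1^(3/2)) + (-4 + 2*(J - 1*(-1))²) = (-1 + 1) + (-4 + 2*(J + 1)²) = 0 + (-4 + 2*(1 + J)²) = -4 + 2*(1 + J)²)
-431 - H(-4) = -431 - (-4 + 2*(1 - 4)²) = -431 - (-4 + 2*(-3)²) = -431 - (-4 + 2*9) = -431 - (-4 + 18) = -431 - 1*14 = -431 - 14 = -445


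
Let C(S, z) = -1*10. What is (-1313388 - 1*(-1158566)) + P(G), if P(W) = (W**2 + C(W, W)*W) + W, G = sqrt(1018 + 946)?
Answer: -152858 - 18*sqrt(491) ≈ -1.5326e+5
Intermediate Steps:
C(S, z) = -10
G = 2*sqrt(491) (G = sqrt(1964) = 2*sqrt(491) ≈ 44.317)
P(W) = W**2 - 9*W (P(W) = (W**2 - 10*W) + W = W**2 - 9*W)
(-1313388 - 1*(-1158566)) + P(G) = (-1313388 - 1*(-1158566)) + (2*sqrt(491))*(-9 + 2*sqrt(491)) = (-1313388 + 1158566) + 2*sqrt(491)*(-9 + 2*sqrt(491)) = -154822 + 2*sqrt(491)*(-9 + 2*sqrt(491))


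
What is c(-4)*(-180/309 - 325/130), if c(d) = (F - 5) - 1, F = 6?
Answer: 0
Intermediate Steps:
c(d) = 0 (c(d) = (6 - 5) - 1 = 1 - 1 = 0)
c(-4)*(-180/309 - 325/130) = 0*(-180/309 - 325/130) = 0*(-180*1/309 - 325*1/130) = 0*(-60/103 - 5/2) = 0*(-635/206) = 0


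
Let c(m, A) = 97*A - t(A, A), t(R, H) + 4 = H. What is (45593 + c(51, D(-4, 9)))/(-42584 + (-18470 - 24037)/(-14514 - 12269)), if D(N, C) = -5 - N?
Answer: -1218653283/1140484765 ≈ -1.0685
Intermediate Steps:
t(R, H) = -4 + H
c(m, A) = 4 + 96*A (c(m, A) = 97*A - (-4 + A) = 97*A + (4 - A) = 4 + 96*A)
(45593 + c(51, D(-4, 9)))/(-42584 + (-18470 - 24037)/(-14514 - 12269)) = (45593 + (4 + 96*(-5 - 1*(-4))))/(-42584 + (-18470 - 24037)/(-14514 - 12269)) = (45593 + (4 + 96*(-5 + 4)))/(-42584 - 42507/(-26783)) = (45593 + (4 + 96*(-1)))/(-42584 - 42507*(-1/26783)) = (45593 + (4 - 96))/(-42584 + 42507/26783) = (45593 - 92)/(-1140484765/26783) = 45501*(-26783/1140484765) = -1218653283/1140484765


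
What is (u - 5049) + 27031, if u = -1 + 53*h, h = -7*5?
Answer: 20126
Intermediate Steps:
h = -35
u = -1856 (u = -1 + 53*(-35) = -1 - 1855 = -1856)
(u - 5049) + 27031 = (-1856 - 5049) + 27031 = -6905 + 27031 = 20126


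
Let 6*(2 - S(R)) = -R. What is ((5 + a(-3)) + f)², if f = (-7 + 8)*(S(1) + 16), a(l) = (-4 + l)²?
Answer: 187489/36 ≈ 5208.0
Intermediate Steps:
S(R) = 2 + R/6 (S(R) = 2 - (-1)*R/6 = 2 + R/6)
f = 109/6 (f = (-7 + 8)*((2 + (⅙)*1) + 16) = 1*((2 + ⅙) + 16) = 1*(13/6 + 16) = 1*(109/6) = 109/6 ≈ 18.167)
((5 + a(-3)) + f)² = ((5 + (-4 - 3)²) + 109/6)² = ((5 + (-7)²) + 109/6)² = ((5 + 49) + 109/6)² = (54 + 109/6)² = (433/6)² = 187489/36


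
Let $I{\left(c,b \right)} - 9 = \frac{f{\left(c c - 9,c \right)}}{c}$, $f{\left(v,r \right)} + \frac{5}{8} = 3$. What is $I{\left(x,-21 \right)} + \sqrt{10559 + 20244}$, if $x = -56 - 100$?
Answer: $\frac{11213}{1248} + \sqrt{30803} \approx 184.49$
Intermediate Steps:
$f{\left(v,r \right)} = \frac{19}{8}$ ($f{\left(v,r \right)} = - \frac{5}{8} + 3 = \frac{19}{8}$)
$x = -156$
$I{\left(c,b \right)} = 9 + \frac{19}{8 c}$
$I{\left(x,-21 \right)} + \sqrt{10559 + 20244} = \left(9 + \frac{19}{8 \left(-156\right)}\right) + \sqrt{10559 + 20244} = \left(9 + \frac{19}{8} \left(- \frac{1}{156}\right)\right) + \sqrt{30803} = \left(9 - \frac{19}{1248}\right) + \sqrt{30803} = \frac{11213}{1248} + \sqrt{30803}$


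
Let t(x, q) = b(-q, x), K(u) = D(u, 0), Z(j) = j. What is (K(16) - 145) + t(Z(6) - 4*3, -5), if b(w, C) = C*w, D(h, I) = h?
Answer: -159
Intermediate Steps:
K(u) = u
t(x, q) = -q*x (t(x, q) = x*(-q) = -q*x)
(K(16) - 145) + t(Z(6) - 4*3, -5) = (16 - 145) - 1*(-5)*(6 - 4*3) = -129 - 1*(-5)*(6 - 12) = -129 - 1*(-5)*(-6) = -129 - 30 = -159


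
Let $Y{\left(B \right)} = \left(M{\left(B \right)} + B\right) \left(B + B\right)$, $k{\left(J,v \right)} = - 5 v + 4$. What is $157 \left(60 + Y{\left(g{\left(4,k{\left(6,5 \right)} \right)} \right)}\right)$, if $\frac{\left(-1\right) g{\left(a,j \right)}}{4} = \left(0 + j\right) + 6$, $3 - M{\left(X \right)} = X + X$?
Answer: $-1064460$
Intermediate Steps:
$k{\left(J,v \right)} = 4 - 5 v$
$M{\left(X \right)} = 3 - 2 X$ ($M{\left(X \right)} = 3 - \left(X + X\right) = 3 - 2 X$)
$g{\left(a,j \right)} = -24 - 4 j$ ($g{\left(a,j \right)} = - 4 \left(\left(0 + j\right) + 6\right) = - 4 \left(j + 6\right) = - 4 \left(6 + j\right) = -24 - 4 j$)
$Y{\left(B \right)} = 2 B \left(3 - B\right)$ ($Y{\left(B \right)} = \left(\left(3 - 2 B\right) + B\right) \left(B + B\right) = \left(3 - B\right) 2 B = 2 B \left(3 - B\right)$)
$157 \left(60 + Y{\left(g{\left(4,k{\left(6,5 \right)} \right)} \right)}\right) = 157 \left(60 + 2 \left(-24 - 4 \left(4 - 25\right)\right) \left(3 - \left(-24 - 4 \left(4 - 25\right)\right)\right)\right) = 157 \left(60 + 2 \left(-24 - -84\right) \left(3 - \left(-24 - -84\right)\right)\right) = 157 \left(60 + 2 \left(-24 + 84\right) \left(3 - \left(-24 + 84\right)\right)\right) = 157 \left(60 + 2 \cdot 60 \left(3 - 60\right)\right) = 157 \left(60 + 2 \cdot 60 \left(-57\right)\right) = 157 \left(60 - 6840\right) = 157 \left(-6780\right) = -1064460$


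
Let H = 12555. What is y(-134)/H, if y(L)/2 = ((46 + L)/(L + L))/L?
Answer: -22/56359395 ≈ -3.9035e-7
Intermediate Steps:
y(L) = (46 + L)/L**2 (y(L) = 2*(((46 + L)/(L + L))/L) = 2*(((46 + L)/((2*L)))/L) = 2*(((46 + L)*(1/(2*L)))/L) = 2*(((46 + L)/(2*L))/L) = 2*((46 + L)/(2*L**2)) = (46 + L)/L**2)
y(-134)/H = ((46 - 134)/(-134)**2)/12555 = ((1/17956)*(-88))*(1/12555) = -22/4489*1/12555 = -22/56359395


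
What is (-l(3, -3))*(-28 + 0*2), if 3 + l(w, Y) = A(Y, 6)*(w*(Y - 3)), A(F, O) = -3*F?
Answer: -4620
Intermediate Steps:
l(w, Y) = -3 - 3*Y*w*(-3 + Y) (l(w, Y) = -3 + (-3*Y)*(w*(Y - 3)) = -3 + (-3*Y)*(w*(-3 + Y)) = -3 - 3*Y*w*(-3 + Y))
(-l(3, -3))*(-28 + 0*2) = (-(-3 - 3*3*(-3)² + 9*(-3)*3))*(-28 + 0*2) = (-(-3 - 3*3*9 - 81))*(-28 + 0) = -(-3 - 81 - 81)*(-28) = -1*(-165)*(-28) = 165*(-28) = -4620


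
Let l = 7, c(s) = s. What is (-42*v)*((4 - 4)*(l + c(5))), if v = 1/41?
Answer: 0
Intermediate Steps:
v = 1/41 ≈ 0.024390
(-42*v)*((4 - 4)*(l + c(5))) = (-42*1/41)*((4 - 4)*(7 + 5)) = -0*12 = -42/41*0 = 0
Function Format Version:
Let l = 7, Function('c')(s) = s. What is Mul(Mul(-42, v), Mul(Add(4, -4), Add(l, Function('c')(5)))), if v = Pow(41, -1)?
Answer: 0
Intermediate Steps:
v = Rational(1, 41) ≈ 0.024390
Mul(Mul(-42, v), Mul(Add(4, -4), Add(l, Function('c')(5)))) = Mul(Mul(-42, Rational(1, 41)), Mul(Add(4, -4), Add(7, 5))) = Mul(Rational(-42, 41), Mul(0, 12)) = Mul(Rational(-42, 41), 0) = 0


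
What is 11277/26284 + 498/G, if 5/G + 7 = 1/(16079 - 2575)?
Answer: -154567914453/221836960 ≈ -696.76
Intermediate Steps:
G = -67520/94527 (G = 5/(-7 + 1/(16079 - 2575)) = 5/(-7 + 1/13504) = 5/(-94527/13504) = 5*(-13504/94527) = -67520/94527 ≈ -0.71429)
11277/26284 + 498/G = 11277/26284 + 498/(-67520/94527) = 11277*(1/26284) + 498*(-94527/67520) = 11277/26284 - 23537223/33760 = -154567914453/221836960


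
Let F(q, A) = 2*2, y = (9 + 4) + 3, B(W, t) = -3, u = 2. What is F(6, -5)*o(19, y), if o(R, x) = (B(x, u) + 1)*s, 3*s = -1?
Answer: 8/3 ≈ 2.6667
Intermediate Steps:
s = -⅓ (s = (⅓)*(-1) = -⅓ ≈ -0.33333)
y = 16 (y = 13 + 3 = 16)
o(R, x) = ⅔ (o(R, x) = (-3 + 1)*(-⅓) = -2*(-⅓) = ⅔)
F(q, A) = 4
F(6, -5)*o(19, y) = 4*(⅔) = 8/3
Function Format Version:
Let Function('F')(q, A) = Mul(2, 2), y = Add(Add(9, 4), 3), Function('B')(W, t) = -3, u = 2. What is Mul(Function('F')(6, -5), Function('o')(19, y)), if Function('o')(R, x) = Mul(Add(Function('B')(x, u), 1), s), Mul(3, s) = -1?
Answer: Rational(8, 3) ≈ 2.6667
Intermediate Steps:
s = Rational(-1, 3) (s = Mul(Rational(1, 3), -1) = Rational(-1, 3) ≈ -0.33333)
y = 16 (y = Add(13, 3) = 16)
Function('o')(R, x) = Rational(2, 3) (Function('o')(R, x) = Mul(Add(-3, 1), Rational(-1, 3)) = Mul(-2, Rational(-1, 3)) = Rational(2, 3))
Function('F')(q, A) = 4
Mul(Function('F')(6, -5), Function('o')(19, y)) = Mul(4, Rational(2, 3)) = Rational(8, 3)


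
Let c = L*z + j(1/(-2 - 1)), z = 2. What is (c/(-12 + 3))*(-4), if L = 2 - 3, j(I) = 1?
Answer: -4/9 ≈ -0.44444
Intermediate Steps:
L = -1
c = -1 (c = -1*2 + 1 = -2 + 1 = -1)
(c/(-12 + 3))*(-4) = -1/(-12 + 3)*(-4) = -1/(-9)*(-4) = -1*(-⅑)*(-4) = (⅑)*(-4) = -4/9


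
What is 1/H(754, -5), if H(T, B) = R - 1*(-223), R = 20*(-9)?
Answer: 1/43 ≈ 0.023256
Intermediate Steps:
R = -180
H(T, B) = 43 (H(T, B) = -180 - 1*(-223) = -180 + 223 = 43)
1/H(754, -5) = 1/43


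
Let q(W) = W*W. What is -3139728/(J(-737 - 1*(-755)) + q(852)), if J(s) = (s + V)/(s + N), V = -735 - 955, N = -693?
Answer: -264914550/61248359 ≈ -4.3252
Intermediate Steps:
V = -1690
J(s) = (-1690 + s)/(-693 + s) (J(s) = (s - 1690)/(s - 693) = (-1690 + s)/(-693 + s))
q(W) = W²
-3139728/(J(-737 - 1*(-755)) + q(852)) = -3139728/((-1690 + (-737 - 1*(-755)))/(-693 + (-737 - 1*(-755))) + 852²) = -3139728/((-1690 + (-737 + 755))/(-693 + (-737 + 755)) + 725904) = -3139728/((-1690 + 18)/(-693 + 18) + 725904) = -3139728/(-1672/(-675) + 725904) = -3139728/(-1/675*(-1672) + 725904) = -3139728/(1672/675 + 725904) = -3139728/489986872/675 = -3139728*675/489986872 = -264914550/61248359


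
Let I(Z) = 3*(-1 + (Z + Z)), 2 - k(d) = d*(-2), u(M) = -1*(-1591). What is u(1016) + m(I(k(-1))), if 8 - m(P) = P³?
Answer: 1626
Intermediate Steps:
u(M) = 1591
k(d) = 2 + 2*d (k(d) = 2 - d*(-2) = 2 - (-2)*d = 2 + 2*d)
I(Z) = -3 + 6*Z (I(Z) = 3*(-1 + 2*Z) = -3 + 6*Z)
m(P) = 8 - P³
u(1016) + m(I(k(-1))) = 1591 + (8 - (-3 + 6*(2 + 2*(-1)))³) = 1591 + (8 - (-3 + 6*(2 - 2))³) = 1591 + (8 - (-3 + 6*0)³) = 1591 + (8 - (-3 + 0)³) = 1591 + (8 - 1*(-3)³) = 1591 + (8 - 1*(-27)) = 1591 + (8 + 27) = 1591 + 35 = 1626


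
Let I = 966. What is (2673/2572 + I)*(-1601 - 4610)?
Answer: -15448154475/2572 ≈ -6.0063e+6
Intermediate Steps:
(2673/2572 + I)*(-1601 - 4610) = (2673/2572 + 966)*(-1601 - 4610) = (2673*(1/2572) + 966)*(-6211) = (2673/2572 + 966)*(-6211) = (2487225/2572)*(-6211) = -15448154475/2572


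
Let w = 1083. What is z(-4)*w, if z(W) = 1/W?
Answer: -1083/4 ≈ -270.75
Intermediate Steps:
z(W) = 1/W
z(-4)*w = 1083/(-4) = -¼*1083 = -1083/4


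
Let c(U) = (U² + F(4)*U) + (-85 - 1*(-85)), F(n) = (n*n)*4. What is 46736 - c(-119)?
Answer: 40191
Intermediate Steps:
F(n) = 4*n² (F(n) = n²*4 = 4*n²)
c(U) = U² + 64*U (c(U) = (U² + (4*4²)*U) + (-85 - 1*(-85)) = (U² + (4*16)*U) + (-85 + 85) = (U² + 64*U) + 0 = U² + 64*U)
46736 - c(-119) = 46736 - (-119)*(64 - 119) = 46736 - (-119)*(-55) = 46736 - 1*6545 = 46736 - 6545 = 40191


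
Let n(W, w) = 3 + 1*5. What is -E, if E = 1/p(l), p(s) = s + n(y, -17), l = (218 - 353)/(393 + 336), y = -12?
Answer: -27/211 ≈ -0.12796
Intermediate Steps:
n(W, w) = 8 (n(W, w) = 3 + 5 = 8)
l = -5/27 (l = -135/729 = -135*1/729 = -5/27 ≈ -0.18519)
p(s) = 8 + s (p(s) = s + 8 = 8 + s)
E = 27/211 (E = 1/(8 - 5/27) = 1/(211/27) = 27/211 ≈ 0.12796)
-E = -1*27/211 = -27/211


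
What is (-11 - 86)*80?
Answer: -7760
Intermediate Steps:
(-11 - 86)*80 = -97*80 = -7760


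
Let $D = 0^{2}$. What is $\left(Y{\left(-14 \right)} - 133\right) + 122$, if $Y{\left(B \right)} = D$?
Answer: $-11$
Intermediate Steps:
$D = 0$
$Y{\left(B \right)} = 0$
$\left(Y{\left(-14 \right)} - 133\right) + 122 = \left(0 - 133\right) + 122 = -133 + 122 = -11$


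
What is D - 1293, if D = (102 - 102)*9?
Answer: -1293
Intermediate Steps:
D = 0 (D = 0*9 = 0)
D - 1293 = 0 - 1293 = -1293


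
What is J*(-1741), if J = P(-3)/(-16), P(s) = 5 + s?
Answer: 1741/8 ≈ 217.63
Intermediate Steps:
J = -1/8 (J = (5 - 3)/(-16) = 2*(-1/16) = -1/8 ≈ -0.12500)
J*(-1741) = -1/8*(-1741) = 1741/8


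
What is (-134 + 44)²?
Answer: 8100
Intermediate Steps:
(-134 + 44)² = (-90)² = 8100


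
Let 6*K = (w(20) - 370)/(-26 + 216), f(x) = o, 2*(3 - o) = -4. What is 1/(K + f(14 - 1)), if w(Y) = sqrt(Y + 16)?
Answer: 285/1334 ≈ 0.21364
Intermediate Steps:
w(Y) = sqrt(16 + Y)
o = 5 (o = 3 - 1/2*(-4) = 3 + 2 = 5)
f(x) = 5
K = -91/285 (K = ((sqrt(16 + 20) - 370)/(-26 + 216))/6 = ((sqrt(36) - 370)/190)/6 = ((6 - 370)*(1/190))/6 = (-364*1/190)/6 = (1/6)*(-182/95) = -91/285 ≈ -0.31930)
1/(K + f(14 - 1)) = 1/(-91/285 + 5) = 1/(1334/285) = 285/1334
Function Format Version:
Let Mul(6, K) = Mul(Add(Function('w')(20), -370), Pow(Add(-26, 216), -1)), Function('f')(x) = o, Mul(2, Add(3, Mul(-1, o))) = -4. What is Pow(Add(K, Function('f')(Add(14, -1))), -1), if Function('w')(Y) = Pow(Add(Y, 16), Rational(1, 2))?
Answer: Rational(285, 1334) ≈ 0.21364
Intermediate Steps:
Function('w')(Y) = Pow(Add(16, Y), Rational(1, 2))
o = 5 (o = Add(3, Mul(Rational(-1, 2), -4)) = Add(3, 2) = 5)
Function('f')(x) = 5
K = Rational(-91, 285) (K = Mul(Rational(1, 6), Mul(Add(Pow(Add(16, 20), Rational(1, 2)), -370), Pow(Add(-26, 216), -1))) = Mul(Rational(1, 6), Mul(Add(Pow(36, Rational(1, 2)), -370), Pow(190, -1))) = Mul(Rational(1, 6), Mul(Add(6, -370), Rational(1, 190))) = Mul(Rational(1, 6), Mul(-364, Rational(1, 190))) = Mul(Rational(1, 6), Rational(-182, 95)) = Rational(-91, 285) ≈ -0.31930)
Pow(Add(K, Function('f')(Add(14, -1))), -1) = Pow(Add(Rational(-91, 285), 5), -1) = Pow(Rational(1334, 285), -1) = Rational(285, 1334)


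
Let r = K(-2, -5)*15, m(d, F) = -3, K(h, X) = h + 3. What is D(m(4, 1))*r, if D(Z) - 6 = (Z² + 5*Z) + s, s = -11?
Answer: -165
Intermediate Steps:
K(h, X) = 3 + h
D(Z) = -5 + Z² + 5*Z (D(Z) = 6 + ((Z² + 5*Z) - 11) = 6 + (-11 + Z² + 5*Z) = -5 + Z² + 5*Z)
r = 15 (r = (3 - 2)*15 = 1*15 = 15)
D(m(4, 1))*r = (-5 + (-3)² + 5*(-3))*15 = (-5 + 9 - 15)*15 = -11*15 = -165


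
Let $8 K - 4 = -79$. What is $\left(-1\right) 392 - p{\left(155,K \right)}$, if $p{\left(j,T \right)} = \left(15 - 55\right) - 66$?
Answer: $-286$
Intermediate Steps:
$K = - \frac{75}{8}$ ($K = \frac{1}{2} + \frac{1}{8} \left(-79\right) = \frac{1}{2} - \frac{79}{8} = - \frac{75}{8} \approx -9.375$)
$p{\left(j,T \right)} = -106$ ($p{\left(j,T \right)} = -40 - 66 = -106$)
$\left(-1\right) 392 - p{\left(155,K \right)} = \left(-1\right) 392 - -106 = -392 + 106 = -286$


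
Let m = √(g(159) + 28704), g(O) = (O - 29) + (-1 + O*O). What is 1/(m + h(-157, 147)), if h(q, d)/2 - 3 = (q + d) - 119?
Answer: -42/1565 - √54114/9390 ≈ -0.051611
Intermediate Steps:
h(q, d) = -232 + 2*d + 2*q (h(q, d) = 6 + 2*((q + d) - 119) = 6 + 2*((d + q) - 119) = 6 + 2*(-119 + d + q) = 6 + (-238 + 2*d + 2*q) = -232 + 2*d + 2*q)
g(O) = -30 + O + O² (g(O) = (-29 + O) + (-1 + O²) = -30 + O + O²)
m = √54114 (m = √((-30 + 159 + 159²) + 28704) = √((-30 + 159 + 25281) + 28704) = √(25410 + 28704) = √54114 ≈ 232.62)
1/(m + h(-157, 147)) = 1/(√54114 + (-232 + 2*147 + 2*(-157))) = 1/(√54114 + (-232 + 294 - 314)) = 1/(√54114 - 252) = 1/(-252 + √54114)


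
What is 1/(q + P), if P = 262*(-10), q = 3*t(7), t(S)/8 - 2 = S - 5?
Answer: -1/2524 ≈ -0.00039620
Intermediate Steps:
t(S) = -24 + 8*S (t(S) = 16 + 8*(S - 5) = 16 + 8*(-5 + S) = 16 + (-40 + 8*S) = -24 + 8*S)
q = 96 (q = 3*(-24 + 8*7) = 3*(-24 + 56) = 3*32 = 96)
P = -2620
1/(q + P) = 1/(96 - 2620) = 1/(-2524) = -1/2524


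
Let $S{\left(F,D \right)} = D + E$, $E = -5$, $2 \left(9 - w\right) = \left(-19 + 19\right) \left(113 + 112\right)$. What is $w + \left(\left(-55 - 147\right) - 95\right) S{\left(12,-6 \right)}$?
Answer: $3276$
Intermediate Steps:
$w = 9$ ($w = 9 - \frac{\left(-19 + 19\right) \left(113 + 112\right)}{2} = 9 - \frac{0 \cdot 225}{2} = 9 - 0 = 9 + 0 = 9$)
$S{\left(F,D \right)} = -5 + D$ ($S{\left(F,D \right)} = D - 5 = -5 + D$)
$w + \left(\left(-55 - 147\right) - 95\right) S{\left(12,-6 \right)} = 9 + \left(\left(-55 - 147\right) - 95\right) \left(-5 - 6\right) = 9 + \left(-202 - 95\right) \left(-11\right) = 9 - -3267 = 9 + 3267 = 3276$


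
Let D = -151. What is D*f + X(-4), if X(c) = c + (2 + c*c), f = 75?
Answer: -11311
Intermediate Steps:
X(c) = 2 + c + c² (X(c) = c + (2 + c²) = 2 + c + c²)
D*f + X(-4) = -151*75 + (2 - 4 + (-4)²) = -11325 + (2 - 4 + 16) = -11325 + 14 = -11311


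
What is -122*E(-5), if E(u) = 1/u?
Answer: 122/5 ≈ 24.400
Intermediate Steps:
-122*E(-5) = -122/(-5) = -122*(-1/5) = 122/5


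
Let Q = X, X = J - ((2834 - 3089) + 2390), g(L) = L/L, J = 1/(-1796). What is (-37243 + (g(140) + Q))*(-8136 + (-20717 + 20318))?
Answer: 603604528755/1796 ≈ 3.3608e+8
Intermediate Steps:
J = -1/1796 ≈ -0.00055679
g(L) = 1
X = -3834461/1796 (X = -1/1796 - ((2834 - 3089) + 2390) = -1/1796 - (-255 + 2390) = -1/1796 - 1*2135 = -1/1796 - 2135 = -3834461/1796 ≈ -2135.0)
Q = -3834461/1796 ≈ -2135.0
(-37243 + (g(140) + Q))*(-8136 + (-20717 + 20318)) = (-37243 + (1 - 3834461/1796))*(-8136 + (-20717 + 20318)) = (-37243 - 3832665/1796)*(-8136 - 399) = -70721093/1796*(-8535) = 603604528755/1796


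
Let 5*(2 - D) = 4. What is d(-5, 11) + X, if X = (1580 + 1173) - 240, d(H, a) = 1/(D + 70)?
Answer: 894633/356 ≈ 2513.0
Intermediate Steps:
D = 6/5 (D = 2 - ⅕*4 = 2 - ⅘ = 6/5 ≈ 1.2000)
d(H, a) = 5/356 (d(H, a) = 1/(6/5 + 70) = 1/(356/5) = 5/356)
X = 2513 (X = 2753 - 240 = 2513)
d(-5, 11) + X = 5/356 + 2513 = 894633/356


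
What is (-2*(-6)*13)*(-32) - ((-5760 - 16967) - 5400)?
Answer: 23135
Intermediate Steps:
(-2*(-6)*13)*(-32) - ((-5760 - 16967) - 5400) = (12*13)*(-32) - (-22727 - 5400) = 156*(-32) - 1*(-28127) = -4992 + 28127 = 23135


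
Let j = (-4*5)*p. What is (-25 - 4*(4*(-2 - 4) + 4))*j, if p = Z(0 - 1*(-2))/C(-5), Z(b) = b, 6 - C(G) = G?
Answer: -200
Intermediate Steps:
C(G) = 6 - G
p = 2/11 (p = (0 - 1*(-2))/(6 - 1*(-5)) = (0 + 2)/(6 + 5) = 2/11 ≈ 0.18182)
j = -40/11 (j = -4*5*(2/11) = -20*2/11 = -40/11 ≈ -3.6364)
(-25 - 4*(4*(-2 - 4) + 4))*j = (-25 - 4*(4*(-2 - 4) + 4))*(-40/11) = (-25 - 4*(4*(-6) + 4))*(-40/11) = (-25 - 4*(-24 + 4))*(-40/11) = (-25 - 4*(-20))*(-40/11) = (-25 + 80)*(-40/11) = 55*(-40/11) = -200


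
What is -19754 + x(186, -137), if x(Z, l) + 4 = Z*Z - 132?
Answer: 14706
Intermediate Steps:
x(Z, l) = -136 + Z**2 (x(Z, l) = -4 + (Z*Z - 132) = -4 + (Z**2 - 132) = -4 + (-132 + Z**2) = -136 + Z**2)
-19754 + x(186, -137) = -19754 + (-136 + 186**2) = -19754 + (-136 + 34596) = -19754 + 34460 = 14706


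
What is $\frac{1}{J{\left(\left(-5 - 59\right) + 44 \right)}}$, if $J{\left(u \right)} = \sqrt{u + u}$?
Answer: $- \frac{i \sqrt{10}}{20} \approx - 0.15811 i$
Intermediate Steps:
$J{\left(u \right)} = \sqrt{2} \sqrt{u}$ ($J{\left(u \right)} = \sqrt{2 u} = \sqrt{2} \sqrt{u}$)
$\frac{1}{J{\left(\left(-5 - 59\right) + 44 \right)}} = \frac{1}{\sqrt{2} \sqrt{\left(-5 - 59\right) + 44}} = \frac{1}{\sqrt{2} \sqrt{-64 + 44}} = \frac{1}{\sqrt{2} \sqrt{-20}} = \frac{1}{\sqrt{2} \cdot 2 i \sqrt{5}} = \frac{1}{2 i \sqrt{10}} = - \frac{i \sqrt{10}}{20}$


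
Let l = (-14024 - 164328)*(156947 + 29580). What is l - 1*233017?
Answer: -33267696521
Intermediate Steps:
l = -33267463504 (l = -178352*186527 = -33267463504)
l - 1*233017 = -33267463504 - 1*233017 = -33267463504 - 233017 = -33267696521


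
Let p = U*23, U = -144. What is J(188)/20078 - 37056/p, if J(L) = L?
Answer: 7756594/692691 ≈ 11.198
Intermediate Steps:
p = -3312 (p = -144*23 = -3312)
J(188)/20078 - 37056/p = 188/20078 - 37056/(-3312) = 188*(1/20078) - 37056*(-1/3312) = 94/10039 + 772/69 = 7756594/692691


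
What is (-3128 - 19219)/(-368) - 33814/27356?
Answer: 149720245/2516752 ≈ 59.489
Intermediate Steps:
(-3128 - 19219)/(-368) - 33814/27356 = -22347*(-1/368) - 33814*1/27356 = 22347/368 - 16907/13678 = 149720245/2516752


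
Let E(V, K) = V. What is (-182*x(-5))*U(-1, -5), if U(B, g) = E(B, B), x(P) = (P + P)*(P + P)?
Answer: 18200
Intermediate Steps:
x(P) = 4*P**2 (x(P) = (2*P)*(2*P) = 4*P**2)
U(B, g) = B
(-182*x(-5))*U(-1, -5) = -728*(-5)**2*(-1) = -728*25*(-1) = -182*100*(-1) = -18200*(-1) = 18200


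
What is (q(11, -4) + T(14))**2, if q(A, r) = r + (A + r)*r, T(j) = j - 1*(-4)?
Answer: 196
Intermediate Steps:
T(j) = 4 + j (T(j) = j + 4 = 4 + j)
q(A, r) = r + r*(A + r)
(q(11, -4) + T(14))**2 = (-4*(1 + 11 - 4) + (4 + 14))**2 = (-4*8 + 18)**2 = (-32 + 18)**2 = (-14)**2 = 196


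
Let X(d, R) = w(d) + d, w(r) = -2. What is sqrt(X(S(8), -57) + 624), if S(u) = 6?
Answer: 2*sqrt(157) ≈ 25.060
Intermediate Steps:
X(d, R) = -2 + d
sqrt(X(S(8), -57) + 624) = sqrt((-2 + 6) + 624) = sqrt(4 + 624) = sqrt(628) = 2*sqrt(157)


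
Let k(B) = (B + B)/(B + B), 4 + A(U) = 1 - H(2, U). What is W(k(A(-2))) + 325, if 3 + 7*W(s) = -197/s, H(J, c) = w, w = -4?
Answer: 2075/7 ≈ 296.43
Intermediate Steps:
H(J, c) = -4
A(U) = 1 (A(U) = -4 + (1 - 1*(-4)) = -4 + (1 + 4) = -4 + 5 = 1)
k(B) = 1 (k(B) = (2*B)/((2*B)) = (2*B)*(1/(2*B)) = 1)
W(s) = -3/7 - 197/(7*s) (W(s) = -3/7 + (-197/s)/7 = -3/7 - 197/(7*s))
W(k(A(-2))) + 325 = (1/7)*(-197 - 3*1)/1 + 325 = (1/7)*1*(-197 - 3) + 325 = (1/7)*1*(-200) + 325 = -200/7 + 325 = 2075/7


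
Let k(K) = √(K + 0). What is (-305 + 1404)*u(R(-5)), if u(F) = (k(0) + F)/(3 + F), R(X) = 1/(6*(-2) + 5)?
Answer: -1099/20 ≈ -54.950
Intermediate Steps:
k(K) = √K
R(X) = -⅐ (R(X) = 1/(-12 + 5) = 1/(-7) = -⅐)
u(F) = F/(3 + F) (u(F) = (√0 + F)/(3 + F) = (0 + F)/(3 + F) = F/(3 + F))
(-305 + 1404)*u(R(-5)) = (-305 + 1404)*(-1/(7*(3 - ⅐))) = 1099*(-1/(7*20/7)) = 1099*(-⅐*7/20) = 1099*(-1/20) = -1099/20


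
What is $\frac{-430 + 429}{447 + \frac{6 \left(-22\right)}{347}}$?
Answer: $- \frac{347}{154977} \approx -0.002239$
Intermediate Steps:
$\frac{-430 + 429}{447 + \frac{6 \left(-22\right)}{347}} = - \frac{1}{447 - \frac{132}{347}} = - \frac{1}{\frac{154977}{347}} = \left(-1\right) \frac{347}{154977} = - \frac{347}{154977}$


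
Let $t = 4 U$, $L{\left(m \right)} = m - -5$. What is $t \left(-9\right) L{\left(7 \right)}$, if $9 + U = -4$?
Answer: $5616$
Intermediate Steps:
$L{\left(m \right)} = 5 + m$ ($L{\left(m \right)} = m + 5 = 5 + m$)
$U = -13$ ($U = -9 - 4 = -13$)
$t = -52$ ($t = 4 \left(-13\right) = -52$)
$t \left(-9\right) L{\left(7 \right)} = \left(-52\right) \left(-9\right) \left(5 + 7\right) = 468 \cdot 12 = 5616$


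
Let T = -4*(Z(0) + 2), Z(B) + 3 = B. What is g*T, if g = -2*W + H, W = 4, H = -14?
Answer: -88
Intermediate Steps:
Z(B) = -3 + B
g = -22 (g = -2*4 - 14 = -8 - 14 = -22)
T = 4 (T = -4*((-3 + 0) + 2) = -4*(-3 + 2) = -4*(-1) = 4)
g*T = -22*4 = -88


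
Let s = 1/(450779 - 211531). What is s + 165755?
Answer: 39656552241/239248 ≈ 1.6576e+5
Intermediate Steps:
s = 1/239248 ≈ 4.1798e-6
s + 165755 = 1/239248 + 165755 = 39656552241/239248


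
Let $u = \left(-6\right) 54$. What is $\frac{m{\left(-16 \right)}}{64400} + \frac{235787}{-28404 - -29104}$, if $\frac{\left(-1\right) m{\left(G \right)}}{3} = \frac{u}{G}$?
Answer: $\frac{86769373}{257600} \approx 336.84$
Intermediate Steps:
$u = -324$
$m{\left(G \right)} = \frac{972}{G}$ ($m{\left(G \right)} = - 3 \left(- \frac{324}{G}\right) = \frac{972}{G}$)
$\frac{m{\left(-16 \right)}}{64400} + \frac{235787}{-28404 - -29104} = \frac{972 \frac{1}{-16}}{64400} + \frac{235787}{-28404 - -29104} = 972 \left(- \frac{1}{16}\right) \frac{1}{64400} + \frac{235787}{-28404 + 29104} = \left(- \frac{243}{4}\right) \frac{1}{64400} + \frac{235787}{700} = - \frac{243}{257600} + 235787 \cdot \frac{1}{700} = - \frac{243}{257600} + \frac{235787}{700} = \frac{86769373}{257600}$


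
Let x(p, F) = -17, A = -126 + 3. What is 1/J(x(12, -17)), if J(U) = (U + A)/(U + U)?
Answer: 17/70 ≈ 0.24286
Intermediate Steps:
A = -123
J(U) = (-123 + U)/(2*U) (J(U) = (U - 123)/(U + U) = (-123 + U)/((2*U)) = (-123 + U)*(1/(2*U)) = (-123 + U)/(2*U))
1/J(x(12, -17)) = 1/((½)*(-123 - 17)/(-17)) = 1/((½)*(-1/17)*(-140)) = 1/(70/17) = 17/70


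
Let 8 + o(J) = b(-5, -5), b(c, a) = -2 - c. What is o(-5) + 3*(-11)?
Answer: -38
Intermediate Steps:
o(J) = -5 (o(J) = -8 + (-2 - 1*(-5)) = -8 + (-2 + 5) = -8 + 3 = -5)
o(-5) + 3*(-11) = -5 + 3*(-11) = -5 - 33 = -38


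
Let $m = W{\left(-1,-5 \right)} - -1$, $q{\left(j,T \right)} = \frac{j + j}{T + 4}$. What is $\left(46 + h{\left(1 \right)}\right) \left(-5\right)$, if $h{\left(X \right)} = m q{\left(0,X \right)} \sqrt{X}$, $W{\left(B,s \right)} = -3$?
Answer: $-230$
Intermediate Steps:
$q{\left(j,T \right)} = \frac{2 j}{4 + T}$
$m = -2$ ($m = -3 - -1 = -3 + 1 = -2$)
$h{\left(X \right)} = 0$ ($h{\left(X \right)} = - 2 \cdot 2 \cdot 0 \frac{1}{4 + X} \sqrt{X} = \left(-2\right) 0 \sqrt{X} = 0 \sqrt{X} = 0$)
$\left(46 + h{\left(1 \right)}\right) \left(-5\right) = \left(46 + 0\right) \left(-5\right) = 46 \left(-5\right) = -230$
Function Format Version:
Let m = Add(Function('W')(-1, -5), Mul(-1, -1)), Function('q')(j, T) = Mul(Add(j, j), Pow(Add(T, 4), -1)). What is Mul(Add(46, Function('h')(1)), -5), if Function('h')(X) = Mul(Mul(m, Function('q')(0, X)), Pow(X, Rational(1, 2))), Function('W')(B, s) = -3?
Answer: -230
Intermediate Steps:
Function('q')(j, T) = Mul(2, j, Pow(Add(4, T), -1)) (Function('q')(j, T) = Mul(Mul(2, j), Pow(Add(4, T), -1)) = Mul(2, j, Pow(Add(4, T), -1)))
m = -2 (m = Add(-3, Mul(-1, -1)) = Add(-3, 1) = -2)
Function('h')(X) = 0 (Function('h')(X) = Mul(Mul(-2, Mul(2, 0, Pow(Add(4, X), -1))), Pow(X, Rational(1, 2))) = Mul(Mul(-2, 0), Pow(X, Rational(1, 2))) = Mul(0, Pow(X, Rational(1, 2))) = 0)
Mul(Add(46, Function('h')(1)), -5) = Mul(Add(46, 0), -5) = Mul(46, -5) = -230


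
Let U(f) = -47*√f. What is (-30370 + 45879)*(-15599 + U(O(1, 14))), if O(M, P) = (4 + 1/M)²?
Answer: -245569506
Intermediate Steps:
O(M, P) = (4 + 1/M)²
(-30370 + 45879)*(-15599 + U(O(1, 14))) = (-30370 + 45879)*(-15599 - 47*√((1 + 4*1)²/1²)) = 15509*(-15599 - 47*√(1*(1 + 4)²)) = 15509*(-15599 - 47*√(1*5²)) = 15509*(-15599 - 47*√(1*25)) = 15509*(-15599 - 47*√25) = 15509*(-15599 - 47*5) = 15509*(-15599 - 235) = 15509*(-15834) = -245569506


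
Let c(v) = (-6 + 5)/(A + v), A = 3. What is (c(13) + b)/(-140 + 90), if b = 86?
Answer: -55/32 ≈ -1.7188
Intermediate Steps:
c(v) = -1/(3 + v) (c(v) = (-6 + 5)/(3 + v) = -1/(3 + v))
(c(13) + b)/(-140 + 90) = (-1/(3 + 13) + 86)/(-140 + 90) = (-1/16 + 86)/(-50) = (-1*1/16 + 86)*(-1/50) = (-1/16 + 86)*(-1/50) = (1375/16)*(-1/50) = -55/32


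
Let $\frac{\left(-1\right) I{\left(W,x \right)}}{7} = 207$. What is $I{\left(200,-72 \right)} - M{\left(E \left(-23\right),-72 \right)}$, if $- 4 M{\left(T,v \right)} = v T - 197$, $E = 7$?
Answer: $\frac{5599}{4} \approx 1399.8$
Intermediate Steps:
$I{\left(W,x \right)} = -1449$ ($I{\left(W,x \right)} = \left(-7\right) 207 = -1449$)
$M{\left(T,v \right)} = \frac{197}{4} - \frac{T v}{4}$ ($M{\left(T,v \right)} = - \frac{v T - 197}{4} = - \frac{T v - 197}{4} = - \frac{-197 + T v}{4} = \frac{197}{4} - \frac{T v}{4}$)
$I{\left(200,-72 \right)} - M{\left(E \left(-23\right),-72 \right)} = -1449 - \left(\frac{197}{4} - \frac{1}{4} \cdot 7 \left(-23\right) \left(-72\right)\right) = -1449 - \left(\frac{197}{4} - \left(- \frac{161}{4}\right) \left(-72\right)\right) = -1449 - \left(\frac{197}{4} - 2898\right) = -1449 - - \frac{11395}{4} = -1449 + \frac{11395}{4} = \frac{5599}{4}$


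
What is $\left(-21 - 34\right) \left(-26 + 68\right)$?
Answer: $-2310$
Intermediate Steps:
$\left(-21 - 34\right) \left(-26 + 68\right) = \left(-55\right) 42 = -2310$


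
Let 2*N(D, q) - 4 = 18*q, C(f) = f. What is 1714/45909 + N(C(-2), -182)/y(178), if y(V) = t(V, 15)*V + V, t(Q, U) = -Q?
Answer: 21518068/241068159 ≈ 0.089261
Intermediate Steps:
N(D, q) = 2 + 9*q (N(D, q) = 2 + (18*q)/2 = 2 + 9*q)
y(V) = V - V² (y(V) = (-V)*V + V = -V² + V = V - V²)
1714/45909 + N(C(-2), -182)/y(178) = 1714/45909 + (2 + 9*(-182))/((178*(1 - 1*178))) = 1714*(1/45909) + (2 - 1638)/((178*(1 - 178))) = 1714/45909 - 1636/(178*(-177)) = 1714/45909 - 1636/(-31506) = 1714/45909 - 1636*(-1/31506) = 1714/45909 + 818/15753 = 21518068/241068159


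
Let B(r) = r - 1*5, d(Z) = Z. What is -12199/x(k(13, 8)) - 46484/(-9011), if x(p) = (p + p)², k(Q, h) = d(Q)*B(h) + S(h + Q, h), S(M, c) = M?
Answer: 559444411/129758400 ≈ 4.3114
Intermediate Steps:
B(r) = -5 + r (B(r) = r - 5 = -5 + r)
k(Q, h) = Q + h + Q*(-5 + h) (k(Q, h) = Q*(-5 + h) + (h + Q) = Q*(-5 + h) + (Q + h) = Q + h + Q*(-5 + h))
x(p) = 4*p² (x(p) = (2*p)² = 4*p²)
-12199/x(k(13, 8)) - 46484/(-9011) = -12199*1/(4*(13 + 8 + 13*(-5 + 8))²) - 46484/(-9011) = -12199*1/(4*(13 + 8 + 13*3)²) - 46484*(-1/9011) = -12199*1/(4*(13 + 8 + 39)²) + 46484/9011 = -12199/(4*60²) + 46484/9011 = -12199/(4*3600) + 46484/9011 = -12199/14400 + 46484/9011 = 559444411/129758400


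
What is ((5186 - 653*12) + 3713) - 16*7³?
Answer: -4425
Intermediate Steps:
((5186 - 653*12) + 3713) - 16*7³ = ((5186 - 7836) + 3713) - 16*343 = (-2650 + 3713) - 1*5488 = 1063 - 5488 = -4425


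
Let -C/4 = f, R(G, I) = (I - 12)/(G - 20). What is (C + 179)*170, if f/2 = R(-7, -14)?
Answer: 786250/27 ≈ 29120.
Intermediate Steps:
R(G, I) = (-12 + I)/(-20 + G)
f = 52/27 (f = 2*((-12 - 14)/(-20 - 7)) = 2*(-26/(-27)) = 2*(-1/27*(-26)) = 2*(26/27) = 52/27 ≈ 1.9259)
C = -208/27 (C = -4*52/27 = -208/27 ≈ -7.7037)
(C + 179)*170 = (-208/27 + 179)*170 = (4625/27)*170 = 786250/27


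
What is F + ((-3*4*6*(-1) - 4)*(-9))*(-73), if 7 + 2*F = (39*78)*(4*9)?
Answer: 198857/2 ≈ 99429.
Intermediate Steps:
F = 109505/2 (F = -7/2 + ((39*78)*(4*9))/2 = -7/2 + (3042*36)/2 = -7/2 + (½)*109512 = -7/2 + 54756 = 109505/2 ≈ 54753.)
F + ((-3*4*6*(-1) - 4)*(-9))*(-73) = 109505/2 + ((-3*4*6*(-1) - 4)*(-9))*(-73) = 109505/2 + ((-72*(-1) - 4)*(-9))*(-73) = 109505/2 + ((-3*(-24) - 4)*(-9))*(-73) = 109505/2 + ((72 - 4)*(-9))*(-73) = 109505/2 + (68*(-9))*(-73) = 109505/2 - 612*(-73) = 109505/2 + 44676 = 198857/2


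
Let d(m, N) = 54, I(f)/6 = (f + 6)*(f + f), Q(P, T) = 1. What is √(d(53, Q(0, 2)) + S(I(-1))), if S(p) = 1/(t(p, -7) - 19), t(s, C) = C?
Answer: √36478/26 ≈ 7.3459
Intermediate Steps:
I(f) = 12*f*(6 + f) (I(f) = 6*((f + 6)*(f + f)) = 6*((6 + f)*(2*f)) = 6*(2*f*(6 + f)) = 12*f*(6 + f))
S(p) = -1/26 (S(p) = 1/(-7 - 19) = 1/(-26) = -1/26)
√(d(53, Q(0, 2)) + S(I(-1))) = √(54 - 1/26) = √(1403/26) = √36478/26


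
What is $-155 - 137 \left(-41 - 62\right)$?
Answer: $13956$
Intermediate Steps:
$-155 - 137 \left(-41 - 62\right) = -155 - -14111 = -155 + 14111 = 13956$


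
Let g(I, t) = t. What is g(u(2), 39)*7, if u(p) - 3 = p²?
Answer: 273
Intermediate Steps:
u(p) = 3 + p²
g(u(2), 39)*7 = 39*7 = 273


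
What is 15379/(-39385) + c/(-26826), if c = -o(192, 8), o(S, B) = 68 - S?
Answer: -208720397/528271005 ≈ -0.39510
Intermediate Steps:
c = 124 (c = -(68 - 1*192) = -(68 - 192) = -1*(-124) = 124)
15379/(-39385) + c/(-26826) = 15379/(-39385) + 124/(-26826) = 15379*(-1/39385) + 124*(-1/26826) = -15379/39385 - 62/13413 = -208720397/528271005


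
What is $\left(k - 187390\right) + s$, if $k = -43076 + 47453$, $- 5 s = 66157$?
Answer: $- \frac{981222}{5} \approx -1.9624 \cdot 10^{5}$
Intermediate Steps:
$s = - \frac{66157}{5}$ ($s = \left(- \frac{1}{5}\right) 66157 = - \frac{66157}{5} \approx -13231.0$)
$k = 4377$
$\left(k - 187390\right) + s = \left(4377 - 187390\right) - \frac{66157}{5} = -183013 - \frac{66157}{5} = - \frac{981222}{5}$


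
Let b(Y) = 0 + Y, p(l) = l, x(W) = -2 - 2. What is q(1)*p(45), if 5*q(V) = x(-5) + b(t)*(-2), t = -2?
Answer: 0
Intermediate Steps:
x(W) = -4
b(Y) = Y
q(V) = 0 (q(V) = (-4 - 2*(-2))/5 = (-4 + 4)/5 = (1/5)*0 = 0)
q(1)*p(45) = 0*45 = 0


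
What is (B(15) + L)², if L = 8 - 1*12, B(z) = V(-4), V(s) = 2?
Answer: 4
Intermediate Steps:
B(z) = 2
L = -4 (L = 8 - 12 = -4)
(B(15) + L)² = (2 - 4)² = (-2)² = 4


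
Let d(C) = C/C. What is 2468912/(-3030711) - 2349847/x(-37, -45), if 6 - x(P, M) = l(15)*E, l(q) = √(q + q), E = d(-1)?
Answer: -7121709620129/3030711 - 2349847*√30/6 ≈ -4.4950e+6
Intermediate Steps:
d(C) = 1
E = 1
l(q) = √2*√q (l(q) = √(2*q) = √2*√q)
x(P, M) = 6 - √30 (x(P, M) = 6 - √2*√15 = 6 - √30)
2468912/(-3030711) - 2349847/x(-37, -45) = 2468912/(-3030711) - 2349847/(6 - √30) = 2468912*(-1/3030711) - 2349847/(6 - √30) = -2468912/3030711 - 2349847/(6 - √30)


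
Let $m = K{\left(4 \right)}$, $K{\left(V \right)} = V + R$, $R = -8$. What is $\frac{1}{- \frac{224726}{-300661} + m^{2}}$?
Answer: $\frac{300661}{5035302} \approx 0.059711$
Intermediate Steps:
$K{\left(V \right)} = -8 + V$ ($K{\left(V \right)} = V - 8 = -8 + V$)
$m = -4$ ($m = -8 + 4 = -4$)
$\frac{1}{- \frac{224726}{-300661} + m^{2}} = \frac{1}{- \frac{224726}{-300661} + \left(-4\right)^{2}} = \frac{1}{\left(-224726\right) \left(- \frac{1}{300661}\right) + 16} = \frac{1}{\frac{224726}{300661} + 16} = \frac{1}{\frac{5035302}{300661}} = \frac{300661}{5035302}$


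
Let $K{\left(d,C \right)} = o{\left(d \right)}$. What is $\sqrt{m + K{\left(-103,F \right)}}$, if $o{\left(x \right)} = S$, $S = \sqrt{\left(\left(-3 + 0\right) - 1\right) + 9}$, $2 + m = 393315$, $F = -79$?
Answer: $\sqrt{393313 + \sqrt{5}} \approx 627.15$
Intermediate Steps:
$m = 393313$ ($m = -2 + 393315 = 393313$)
$S = \sqrt{5}$ ($S = \sqrt{\left(-3 - 1\right) + 9} = \sqrt{-4 + 9} = \sqrt{5} \approx 2.2361$)
$o{\left(x \right)} = \sqrt{5}$
$K{\left(d,C \right)} = \sqrt{5}$
$\sqrt{m + K{\left(-103,F \right)}} = \sqrt{393313 + \sqrt{5}}$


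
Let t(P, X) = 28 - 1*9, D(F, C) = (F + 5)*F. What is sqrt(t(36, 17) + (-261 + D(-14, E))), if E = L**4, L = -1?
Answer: 2*I*sqrt(29) ≈ 10.77*I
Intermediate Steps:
E = 1 (E = (-1)**4 = 1)
D(F, C) = F*(5 + F) (D(F, C) = (5 + F)*F = F*(5 + F))
t(P, X) = 19 (t(P, X) = 28 - 9 = 19)
sqrt(t(36, 17) + (-261 + D(-14, E))) = sqrt(19 + (-261 - 14*(5 - 14))) = sqrt(19 + (-261 - 14*(-9))) = sqrt(19 + (-261 + 126)) = sqrt(19 - 135) = sqrt(-116) = 2*I*sqrt(29)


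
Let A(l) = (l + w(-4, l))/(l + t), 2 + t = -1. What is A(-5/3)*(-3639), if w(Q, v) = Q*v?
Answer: 54585/14 ≈ 3898.9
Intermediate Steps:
t = -3 (t = -2 - 1 = -3)
A(l) = -3*l/(-3 + l) (A(l) = (l - 4*l)/(l - 3) = (-3*l)/(-3 + l) = -3*l/(-3 + l))
A(-5/3)*(-3639) = -3*(-5/3)/(-3 - 5/3)*(-3639) = -3*(-5/3)/(-14/3)*(-3639) = -3*(-5/3)*(-3/14)*(-3639) = -15/14*(-3639) = 54585/14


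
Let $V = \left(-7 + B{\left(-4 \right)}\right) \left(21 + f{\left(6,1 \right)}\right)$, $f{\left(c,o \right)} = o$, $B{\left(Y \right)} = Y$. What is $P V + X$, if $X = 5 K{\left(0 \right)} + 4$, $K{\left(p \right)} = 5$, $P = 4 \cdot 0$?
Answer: $29$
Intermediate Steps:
$P = 0$
$V = -242$ ($V = \left(-7 - 4\right) \left(21 + 1\right) = \left(-11\right) 22 = -242$)
$X = 29$ ($X = 5 \cdot 5 + 4 = 25 + 4 = 29$)
$P V + X = 0 \left(-242\right) + 29 = 0 + 29 = 29$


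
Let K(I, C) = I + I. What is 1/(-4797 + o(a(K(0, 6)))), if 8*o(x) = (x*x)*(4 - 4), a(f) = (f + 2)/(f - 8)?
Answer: -1/4797 ≈ -0.00020846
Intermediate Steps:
K(I, C) = 2*I
a(f) = (2 + f)/(-8 + f)
o(x) = 0 (o(x) = ((x*x)*(4 - 4))/8 = (x**2*0)/8 = (1/8)*0 = 0)
1/(-4797 + o(a(K(0, 6)))) = 1/(-4797 + 0) = 1/(-4797) = -1/4797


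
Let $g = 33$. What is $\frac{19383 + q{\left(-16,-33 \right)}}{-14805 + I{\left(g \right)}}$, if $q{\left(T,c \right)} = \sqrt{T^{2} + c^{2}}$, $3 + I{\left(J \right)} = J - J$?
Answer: $- \frac{6461}{4936} - \frac{\sqrt{1345}}{14808} \approx -1.3114$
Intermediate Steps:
$I{\left(J \right)} = -3$ ($I{\left(J \right)} = -3 + \left(J - J\right) = -3 + 0 = -3$)
$\frac{19383 + q{\left(-16,-33 \right)}}{-14805 + I{\left(g \right)}} = \frac{19383 + \sqrt{\left(-16\right)^{2} + \left(-33\right)^{2}}}{-14805 - 3} = \frac{19383 + \sqrt{256 + 1089}}{-14808} = \left(19383 + \sqrt{1345}\right) \left(- \frac{1}{14808}\right) = - \frac{6461}{4936} - \frac{\sqrt{1345}}{14808}$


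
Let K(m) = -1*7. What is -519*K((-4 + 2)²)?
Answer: 3633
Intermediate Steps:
K(m) = -7
-519*K((-4 + 2)²) = -519*(-7) = 3633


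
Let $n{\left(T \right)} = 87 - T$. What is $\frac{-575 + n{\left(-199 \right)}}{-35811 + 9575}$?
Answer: $\frac{289}{26236} \approx 0.011015$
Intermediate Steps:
$\frac{-575 + n{\left(-199 \right)}}{-35811 + 9575} = \frac{-575 + \left(87 - -199\right)}{-35811 + 9575} = \frac{-575 + \left(87 + 199\right)}{-26236} = \left(-575 + 286\right) \left(- \frac{1}{26236}\right) = \left(-289\right) \left(- \frac{1}{26236}\right) = \frac{289}{26236}$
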